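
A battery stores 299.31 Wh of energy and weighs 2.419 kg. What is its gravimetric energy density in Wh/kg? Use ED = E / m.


ED = E / m = 299.31 / 2.419 = 123.7 Wh/kg

123.7 Wh/kg


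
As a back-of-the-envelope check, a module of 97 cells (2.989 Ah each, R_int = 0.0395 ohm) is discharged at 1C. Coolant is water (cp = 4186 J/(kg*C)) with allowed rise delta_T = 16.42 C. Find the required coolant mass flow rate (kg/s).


Step 1: I = 1 * 2.989 = 2.989 A
Step 2: Q_cell = I^2 * R = 2.989^2 * 0.0395 = 0.3529 W
Step 3: Q_total = 97 * 0.3529 = 34.231 W
Step 4: m_dot = Q_total / (cp * dT) = 34.231 / (4186 * 16.42) = 4.980e-04 kg/s

4.980e-04 kg/s


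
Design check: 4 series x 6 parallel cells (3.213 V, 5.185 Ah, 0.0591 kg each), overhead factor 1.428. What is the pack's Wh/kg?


Step 1: V_pack = 4 * 3.213 = 12.852 V
Step 2: C_pack = 6 * 5.185 = 31.11 Ah
Step 3: E_pack = V_pack * C_pack = 12.852 * 31.11 = 399.83 Wh
Step 4: m_pack = 4 * 6 * 0.0591 * 1.428 = 2.0255 kg
Step 5: ED = E_pack / m_pack = 399.83 / 2.0255 = 197.4 Wh/kg

197.4 Wh/kg


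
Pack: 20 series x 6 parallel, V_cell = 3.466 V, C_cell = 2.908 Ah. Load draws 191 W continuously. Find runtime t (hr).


Step 1: E_pack = Ns * V_cell * Np * C_cell = 20 * 3.466 * 6 * 2.908 = 1209.5 Wh
Step 2: t = E_pack / P = 1209.5 / 191 = 6.332 hr

6.332 hr


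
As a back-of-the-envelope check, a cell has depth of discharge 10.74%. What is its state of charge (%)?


SOC = 100 - DOD = 100 - 10.74 = 89.26%

89.26%


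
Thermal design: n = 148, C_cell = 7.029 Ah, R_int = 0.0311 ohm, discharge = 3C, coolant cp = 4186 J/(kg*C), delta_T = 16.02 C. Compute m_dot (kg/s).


Step 1: I = 3 * 7.029 = 21.087 A
Step 2: Q_cell = I^2 * R = 21.087^2 * 0.0311 = 13.829 W
Step 3: Q_total = 148 * 13.829 = 2046.7 W
Step 4: m_dot = Q_total / (cp * dT) = 2046.7 / (4186 * 16.02) = 0.03052 kg/s

0.03052 kg/s


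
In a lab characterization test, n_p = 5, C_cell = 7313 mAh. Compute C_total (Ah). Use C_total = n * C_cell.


Convert: C_cell = 7313 mAh = 7.313 Ah
C_total = 5 * 7.313 = 36.565 Ah

36.565 Ah


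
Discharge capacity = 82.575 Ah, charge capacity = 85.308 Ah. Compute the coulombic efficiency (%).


eta_c = Q_dis / Q_chg * 100 = 82.575 / 85.308 * 100 = 96.80%

96.80%


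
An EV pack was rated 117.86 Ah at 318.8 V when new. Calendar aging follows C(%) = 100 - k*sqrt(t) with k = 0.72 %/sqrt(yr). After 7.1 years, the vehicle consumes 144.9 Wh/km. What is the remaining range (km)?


Step 1: capacity retention = 100 - 0.72 * sqrt(7.1) = 100 - 0.72 * 2.6646 = 98.081%
Step 2: C_now = 117.86 * 98.081/100 = 115.6 Ah
Step 3: E_pack = V * C_now = 318.8 * 115.6 = 36853 Wh
Step 4: range = E_pack / consumption = 36853 / 144.9 = 254.3 km

254.3 km


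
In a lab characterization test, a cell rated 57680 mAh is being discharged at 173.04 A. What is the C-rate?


Convert: capacity = 57680 mAh = 57.68 Ah
C_rate = I / capacity = 173.04 / 57.68 = 3C

3C


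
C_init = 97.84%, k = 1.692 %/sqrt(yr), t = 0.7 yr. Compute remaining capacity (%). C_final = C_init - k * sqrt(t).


sqrt(t) = sqrt(0.7) = 0.83666
C_final = 97.84 - 1.692 * 0.83666 = 96.42%

96.42%


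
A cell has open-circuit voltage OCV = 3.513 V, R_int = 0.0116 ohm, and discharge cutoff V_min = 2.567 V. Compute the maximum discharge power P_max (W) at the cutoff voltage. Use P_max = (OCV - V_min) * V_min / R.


P_max = (OCV - V_min) * V_min / R = (3.513 - 2.567) * 2.567 / 0.0116 = 0.946 * 2.567 / 0.0116 = 209.3 W

209.3 W


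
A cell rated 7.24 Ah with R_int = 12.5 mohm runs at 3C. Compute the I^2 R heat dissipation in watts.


Convert: R = 12.5 mohm = 0.0125 ohm
Step 1: I = C_rate * capacity = 3 * 7.24 = 21.72 A
Step 2: Q = I^2 * R = 21.72^2 * 0.0125 = 471.76 * 0.0125 = 5.897 W

5.897 W


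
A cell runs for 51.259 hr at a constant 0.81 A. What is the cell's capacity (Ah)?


C = I * t = 0.81 * 51.259 = 41.52 Ah

41.52 Ah


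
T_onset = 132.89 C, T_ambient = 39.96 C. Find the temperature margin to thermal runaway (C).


margin = T_onset - T_ambient = 132.89 - 39.96 = 92.93 C

92.93 C


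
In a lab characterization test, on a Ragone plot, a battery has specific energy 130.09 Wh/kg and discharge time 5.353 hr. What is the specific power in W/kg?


Specific power = 130.09 Wh/kg / 5.353 hr = 24.30 W/kg

24.30 W/kg


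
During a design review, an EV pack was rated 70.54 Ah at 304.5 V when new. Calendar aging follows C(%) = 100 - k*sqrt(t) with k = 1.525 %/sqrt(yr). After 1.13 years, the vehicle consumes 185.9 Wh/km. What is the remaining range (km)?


Step 1: capacity retention = 100 - 1.525 * sqrt(1.13) = 100 - 1.525 * 1.063 = 98.379%
Step 2: C_now = 70.54 * 98.379/100 = 69.397 Ah
Step 3: E_pack = V * C_now = 304.5 * 69.397 = 21131 Wh
Step 4: range = E_pack / consumption = 21131 / 185.9 = 113.7 km

113.7 km


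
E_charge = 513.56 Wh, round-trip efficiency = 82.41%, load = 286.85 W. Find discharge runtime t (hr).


Step 1: E_discharge = eta/100 * E_charge = 82.41/100 * 513.56 = 423.22 Wh
Step 2: t = E_discharge / P = 423.22 / 286.85 = 1.475 hr

1.475 hr


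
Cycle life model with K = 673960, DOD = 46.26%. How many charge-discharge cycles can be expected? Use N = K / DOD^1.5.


DOD^1.5 = 314.64
N = K / DOD^1.5 = 673960 / 314.64 = 2142

2142 cycles


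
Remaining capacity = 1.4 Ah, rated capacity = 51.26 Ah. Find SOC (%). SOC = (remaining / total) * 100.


SOC = (remaining / total) * 100 = (1.4 / 51.26) * 100 = 2.731%

2.731%


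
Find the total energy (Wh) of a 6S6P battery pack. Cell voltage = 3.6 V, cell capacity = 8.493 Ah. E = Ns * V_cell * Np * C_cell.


E = Ns * Vcell * Np * Ccell = 6 * 3.6 * 6 * 8.493 = 1101 Wh

1101 Wh


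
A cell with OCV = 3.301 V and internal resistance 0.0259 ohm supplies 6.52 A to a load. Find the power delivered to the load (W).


Step 1: V_terminal = OCV - I*R = 3.301 - 6.52 * 0.0259 = 3.1321 V
Step 2: P_out = V_terminal * I = 3.1321 * 6.52 = 20.42 W

20.42 W


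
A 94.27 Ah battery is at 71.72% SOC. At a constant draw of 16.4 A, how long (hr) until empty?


Step 1: remaining = SOC/100 * C_total = 71.72/100 * 94.27 = 67.61 Ah
Step 2: t = remaining / I = 67.61 / 16.4 = 4.123 hr

4.123 hr


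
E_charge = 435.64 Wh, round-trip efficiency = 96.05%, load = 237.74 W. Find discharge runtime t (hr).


Step 1: E_discharge = eta/100 * E_charge = 96.05/100 * 435.64 = 418.43 Wh
Step 2: t = E_discharge / P = 418.43 / 237.74 = 1.760 hr

1.760 hr


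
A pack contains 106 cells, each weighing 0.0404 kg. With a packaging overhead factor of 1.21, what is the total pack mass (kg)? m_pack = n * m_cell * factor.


Cell mass sum = 106 * 0.0404 = 4.2824 kg
With overhead 1.21: m_pack = 4.2824 * 1.21 = 5.182 kg

5.182 kg


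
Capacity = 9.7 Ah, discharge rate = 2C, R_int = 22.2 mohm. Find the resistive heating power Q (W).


Convert: R = 22.2 mohm = 0.0222 ohm
Step 1: I = C_rate * capacity = 2 * 9.7 = 19.4 A
Step 2: Q = I^2 * R = 19.4^2 * 0.0222 = 376.36 * 0.0222 = 8.355 W

8.355 W


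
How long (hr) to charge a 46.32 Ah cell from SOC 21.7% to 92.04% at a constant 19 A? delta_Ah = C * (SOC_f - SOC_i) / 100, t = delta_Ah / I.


Step 1: dSOC = 92.04% - 21.7% = 70.34%
Step 2: delta_Ah = 46.32 * 70.34 / 100 = 32.581 Ah
Step 3: t = 32.581 / 19 = 1.715 hr

1.715 hr


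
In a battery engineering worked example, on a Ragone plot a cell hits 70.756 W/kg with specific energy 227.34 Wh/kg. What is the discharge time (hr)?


t = E / P = 227.34 / 70.756 = 3.213 hr

3.213 hr


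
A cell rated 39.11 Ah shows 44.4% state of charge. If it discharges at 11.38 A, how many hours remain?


Step 1: remaining = SOC/100 * C_total = 44.4/100 * 39.11 = 17.365 Ah
Step 2: t = remaining / I = 17.365 / 11.38 = 1.526 hr

1.526 hr


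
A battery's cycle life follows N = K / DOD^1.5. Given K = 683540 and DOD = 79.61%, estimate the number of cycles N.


Step 1: DOD^1.5 = 79.61^1.5 = 710.32
Step 2: N = 683540 / 710.32 = 962.3 cycles

962.3 cycles


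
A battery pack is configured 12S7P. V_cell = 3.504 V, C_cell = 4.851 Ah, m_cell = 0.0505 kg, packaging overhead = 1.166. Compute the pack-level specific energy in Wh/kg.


Step 1: V_pack = 12 * 3.504 = 42.048 V
Step 2: C_pack = 7 * 4.851 = 33.957 Ah
Step 3: E_pack = V_pack * C_pack = 42.048 * 33.957 = 1427.8 Wh
Step 4: m_pack = 12 * 7 * 0.0505 * 1.166 = 4.9462 kg
Step 5: ED = E_pack / m_pack = 1427.8 / 4.9462 = 288.7 Wh/kg

288.7 Wh/kg


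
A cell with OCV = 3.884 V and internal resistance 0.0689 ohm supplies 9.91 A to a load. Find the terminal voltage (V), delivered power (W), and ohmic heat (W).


Step 1: V_terminal = OCV - I*R = 3.884 - 9.91 * 0.0689 = 3.2012 V
Step 2: P_out = V_terminal * I = 3.2012 * 9.91 = 31.72 W
Step 3: Q = I^2 * R = 9.91^2 * 0.0689 = 6.767 W

V=3.2012 V, P=31.72 W, Q=6.767 W


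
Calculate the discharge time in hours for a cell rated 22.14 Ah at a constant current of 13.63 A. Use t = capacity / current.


t = capacity / current = 22.14 / 13.63 = 1.624 hr

1.624 hr


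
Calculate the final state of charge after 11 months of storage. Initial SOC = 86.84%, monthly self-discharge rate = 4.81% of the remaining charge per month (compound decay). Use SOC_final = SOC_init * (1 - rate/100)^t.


decay = (1 - 4.81/100)^11 = 0.58144
SOC_final = 86.84 * 0.58144 = 50.49%

50.49%


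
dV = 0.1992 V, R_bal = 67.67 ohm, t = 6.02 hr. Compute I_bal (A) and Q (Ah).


First, Ohm's law: I_bal = 0.1992 V / 67.67 ohm = 0.0029437 A
Then Q = I * t = 0.0029437 A * 6.02 hr = 0.01772 Ah

I=0.0029437 A, Q=0.01772 Ah


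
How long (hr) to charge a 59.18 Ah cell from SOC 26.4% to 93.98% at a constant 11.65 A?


Step 1: dSOC = 93.98% - 26.4% = 67.58%
Step 2: delta_Ah = 59.18 * 67.58 / 100 = 39.994 Ah
Step 3: t = 39.994 / 11.65 = 3.433 hr

3.433 hr


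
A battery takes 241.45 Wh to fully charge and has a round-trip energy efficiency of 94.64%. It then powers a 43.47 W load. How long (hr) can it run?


Step 1: E_discharge = eta/100 * E_charge = 94.64/100 * 241.45 = 228.51 Wh
Step 2: t = E_discharge / P = 228.51 / 43.47 = 5.257 hr

5.257 hr


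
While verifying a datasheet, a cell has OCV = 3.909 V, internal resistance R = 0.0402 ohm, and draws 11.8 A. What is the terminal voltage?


IR drop = 11.8 * 0.0402 = 0.47436 V
V = 3.909 - 0.47436 = 3.435 V

3.435 V


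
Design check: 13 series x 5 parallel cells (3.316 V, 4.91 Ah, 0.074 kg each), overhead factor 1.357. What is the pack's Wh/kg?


Step 1: V_pack = 13 * 3.316 = 43.108 V
Step 2: C_pack = 5 * 4.91 = 24.55 Ah
Step 3: E_pack = V_pack * C_pack = 43.108 * 24.55 = 1058.3 Wh
Step 4: m_pack = 13 * 5 * 0.074 * 1.357 = 6.5272 kg
Step 5: ED = E_pack / m_pack = 1058.3 / 6.5272 = 162.1 Wh/kg

162.1 Wh/kg


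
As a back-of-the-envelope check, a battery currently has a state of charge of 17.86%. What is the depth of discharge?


DOD = 100 - SOC = 100 - 17.86 = 82.14%

82.14%


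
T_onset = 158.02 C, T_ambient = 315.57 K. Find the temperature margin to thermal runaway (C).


Convert: T_ambient = 315.57 K = 42.42 C
margin = 158.02 - 42.42 = 115.6 C

115.6 C


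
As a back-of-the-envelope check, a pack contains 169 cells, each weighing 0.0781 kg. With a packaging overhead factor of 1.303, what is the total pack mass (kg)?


m_pack = n * m_cell * overhead = 169 * 0.0781 * 1.303 = 17.20 kg

17.20 kg


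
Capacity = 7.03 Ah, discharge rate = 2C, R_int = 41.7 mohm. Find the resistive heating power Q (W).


Convert: R = 41.7 mohm = 0.0417 ohm
Step 1: I = C_rate * capacity = 2 * 7.03 = 14.06 A
Step 2: Q = I^2 * R = 14.06^2 * 0.0417 = 197.68 * 0.0417 = 8.243 W

8.243 W


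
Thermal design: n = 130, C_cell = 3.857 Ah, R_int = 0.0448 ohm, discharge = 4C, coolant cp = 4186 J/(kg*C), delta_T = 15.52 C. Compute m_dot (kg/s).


Step 1: I = 4 * 3.857 = 15.428 A
Step 2: Q_cell = I^2 * R = 15.428^2 * 0.0448 = 10.663 W
Step 3: Q_total = 130 * 10.663 = 1386.2 W
Step 4: m_dot = Q_total / (cp * dT) = 1386.2 / (4186 * 15.52) = 0.02134 kg/s

0.02134 kg/s


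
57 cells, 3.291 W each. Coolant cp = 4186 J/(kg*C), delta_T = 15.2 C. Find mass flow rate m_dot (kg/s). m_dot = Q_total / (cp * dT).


Step 1: Total heat Q = 57 * 3.291 W = 187.59 W
Step 2: denom = cp * dT = 4186 * 15.2 = 63627
Step 3: m_dot = 187.59 / 63627 = 0.002948 kg/s

0.002948 kg/s


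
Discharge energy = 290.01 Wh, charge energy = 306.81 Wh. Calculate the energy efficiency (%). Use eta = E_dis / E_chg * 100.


eta_e = E_dis / E_chg * 100 = 290.01 / 306.81 * 100 = 94.52%

94.52%


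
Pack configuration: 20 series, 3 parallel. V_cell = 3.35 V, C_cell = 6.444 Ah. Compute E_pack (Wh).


E = Ns * Vcell * Np * Ccell = 20 * 3.35 * 3 * 6.444 = 1295 Wh

1295 Wh


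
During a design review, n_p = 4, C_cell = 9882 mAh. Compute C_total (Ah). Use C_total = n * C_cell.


Convert: C_cell = 9882 mAh = 9.882 Ah
C_total = 4 * 9.882 = 39.528 Ah

39.528 Ah


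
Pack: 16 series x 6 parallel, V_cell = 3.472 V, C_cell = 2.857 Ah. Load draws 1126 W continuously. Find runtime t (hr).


Step 1: E_pack = Ns * V_cell * Np * C_cell = 16 * 3.472 * 6 * 2.857 = 952.27 Wh
Step 2: t = E_pack / P = 952.27 / 1126 = 0.8457 hr

0.8457 hr


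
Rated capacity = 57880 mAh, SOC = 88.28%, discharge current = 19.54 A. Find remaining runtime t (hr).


Convert: C_total = 57880 mAh = 57.88 Ah
Step 1: remaining = SOC/100 * C_total = 88.28/100 * 57.88 = 51.096 Ah
Step 2: t = remaining / I = 51.096 / 19.54 = 2.615 hr

2.615 hr


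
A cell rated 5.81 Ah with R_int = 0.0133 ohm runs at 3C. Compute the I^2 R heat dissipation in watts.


Step 1: I = C_rate * capacity = 3 * 5.81 = 17.43 A
Step 2: Q = I^2 * R = 17.43^2 * 0.0133 = 303.8 * 0.0133 = 4.041 W

4.041 W


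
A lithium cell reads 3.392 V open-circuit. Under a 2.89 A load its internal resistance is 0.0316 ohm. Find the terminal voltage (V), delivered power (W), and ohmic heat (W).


Step 1: V_terminal = OCV - I*R = 3.392 - 2.89 * 0.0316 = 3.3007 V
Step 2: P_out = V_terminal * I = 3.3007 * 2.89 = 9.539 W
Step 3: Q = I^2 * R = 2.89^2 * 0.0316 = 0.2639 W

V=3.3007 V, P=9.539 W, Q=0.2639 W


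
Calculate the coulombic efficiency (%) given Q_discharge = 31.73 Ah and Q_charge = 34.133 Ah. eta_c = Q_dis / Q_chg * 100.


eta_c = Q_dis / Q_chg * 100 = 31.73 / 34.133 * 100 = 92.96%

92.96%


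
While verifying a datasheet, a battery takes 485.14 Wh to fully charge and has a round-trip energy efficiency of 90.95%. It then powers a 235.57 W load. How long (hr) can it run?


Step 1: E_discharge = eta/100 * E_charge = 90.95/100 * 485.14 = 441.23 Wh
Step 2: t = E_discharge / P = 441.23 / 235.57 = 1.873 hr

1.873 hr


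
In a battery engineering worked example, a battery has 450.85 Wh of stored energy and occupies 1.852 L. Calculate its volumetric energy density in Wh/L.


ED = E / V = 450.85 / 1.852 = 243.4 Wh/L

243.4 Wh/L


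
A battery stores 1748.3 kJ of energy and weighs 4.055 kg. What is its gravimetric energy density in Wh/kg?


Convert: E = 1748.3 kJ = 485.64 Wh
ED = E / m = 485.64 / 4.055 = 119.8 Wh/kg

119.8 Wh/kg


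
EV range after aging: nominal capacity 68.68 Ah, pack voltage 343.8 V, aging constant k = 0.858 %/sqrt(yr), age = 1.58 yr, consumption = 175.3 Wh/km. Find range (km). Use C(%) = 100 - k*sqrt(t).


Step 1: capacity retention = 100 - 0.858 * sqrt(1.58) = 100 - 0.858 * 1.257 = 98.921%
Step 2: C_now = 68.68 * 98.921/100 = 67.939 Ah
Step 3: E_pack = V * C_now = 343.8 * 67.939 = 23357 Wh
Step 4: range = E_pack / consumption = 23357 / 175.3 = 133.2 km

133.2 km


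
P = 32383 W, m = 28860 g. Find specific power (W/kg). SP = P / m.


Convert: m = 28860 g = 28.86 kg
Specific power = 32383 W / 28.86 kg = 1122 W/kg

1122 W/kg


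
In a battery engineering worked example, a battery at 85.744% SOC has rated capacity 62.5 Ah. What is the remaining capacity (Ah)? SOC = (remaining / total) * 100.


remaining = SOC / 100 * total = 85.744 / 100 * 62.5 = 53.59 Ah

53.59 Ah


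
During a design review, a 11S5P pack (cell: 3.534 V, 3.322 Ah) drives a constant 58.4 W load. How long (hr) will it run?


Step 1: E_pack = Ns * V_cell * Np * C_cell = 11 * 3.534 * 5 * 3.322 = 645.7 Wh
Step 2: t = E_pack / P = 645.7 / 58.4 = 11.06 hr

11.06 hr


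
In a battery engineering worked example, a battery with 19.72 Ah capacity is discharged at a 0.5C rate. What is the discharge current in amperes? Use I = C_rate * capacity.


I = C_rate * capacity = 0.5 * 19.72 = 9.86 A

9.86 A


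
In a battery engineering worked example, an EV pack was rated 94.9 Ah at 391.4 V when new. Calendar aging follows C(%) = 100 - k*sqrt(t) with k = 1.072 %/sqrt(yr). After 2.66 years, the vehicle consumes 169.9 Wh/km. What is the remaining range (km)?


Step 1: capacity retention = 100 - 1.072 * sqrt(2.66) = 100 - 1.072 * 1.631 = 98.252%
Step 2: C_now = 94.9 * 98.252/100 = 93.241 Ah
Step 3: E_pack = V * C_now = 391.4 * 93.241 = 36495 Wh
Step 4: range = E_pack / consumption = 36495 / 169.9 = 214.8 km

214.8 km


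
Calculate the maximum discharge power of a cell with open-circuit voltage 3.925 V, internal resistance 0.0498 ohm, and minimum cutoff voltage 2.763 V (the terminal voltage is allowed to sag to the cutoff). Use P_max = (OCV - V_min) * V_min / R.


dV = OCV - V_min = 1.162 V (so I_max = dV / R)
P_max = dV * V_min / R = 1.162 * 2.763 / 0.0498 = 64.47 W

64.47 W


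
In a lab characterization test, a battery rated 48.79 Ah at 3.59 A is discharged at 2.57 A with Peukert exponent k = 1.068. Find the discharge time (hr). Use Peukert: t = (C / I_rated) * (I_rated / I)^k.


Step 1: t_rated = C / I_rated = 48.79 / 3.59 = 13.591 hr
Step 2: ratio = 3.59 / 2.57 = 1.3969
Step 3: ratio^k = 1.3969^1.068 = 1.429
Step 4: t = t_rated * ratio^k = 13.591 * 1.429 = 19.42 hr

19.42 hr


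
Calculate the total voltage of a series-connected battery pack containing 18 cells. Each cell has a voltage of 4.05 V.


With 18 cells in series at 4.05 V each, V_pack = 72.9 V

72.9 V


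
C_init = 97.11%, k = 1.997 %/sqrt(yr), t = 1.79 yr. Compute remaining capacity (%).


sqrt(t) = sqrt(1.79) = 1.3379
C_final = 97.11 - 1.997 * 1.3379 = 94.44%

94.44%


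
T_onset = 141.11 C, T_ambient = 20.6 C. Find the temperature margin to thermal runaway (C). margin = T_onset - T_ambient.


Safety margin = 141.11 C - 20.6 C = 120.51 C

120.51 C


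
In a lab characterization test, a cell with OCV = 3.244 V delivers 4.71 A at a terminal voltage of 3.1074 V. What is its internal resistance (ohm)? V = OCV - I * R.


R = (OCV - V) / I = (3.244 - 3.1074) / 4.71 = 0.02900 ohm

0.02900 ohm


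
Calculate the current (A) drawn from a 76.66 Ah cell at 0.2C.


At 0.2C: I = 0.2 * 76.66 Ah = 15.332 A

15.332 A


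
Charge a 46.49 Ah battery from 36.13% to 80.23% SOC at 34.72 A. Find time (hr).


delta_Ah = 46.49 * (80.23 - 36.13) / 100 = 20.502 Ah
t = delta_Ah / I = 20.502 / 34.72 = 0.5905 hr

0.5905 hr


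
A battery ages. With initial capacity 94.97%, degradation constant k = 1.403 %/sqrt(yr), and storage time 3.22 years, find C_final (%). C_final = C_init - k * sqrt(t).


sqrt(t) = sqrt(3.22) = 1.7944
C_final = 94.97 - 1.403 * 1.7944 = 92.45%

92.45%


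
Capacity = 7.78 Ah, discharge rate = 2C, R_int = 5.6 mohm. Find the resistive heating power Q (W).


Convert: R = 5.6 mohm = 0.0056 ohm
Step 1: I = C_rate * capacity = 2 * 7.78 = 15.56 A
Step 2: Q = I^2 * R = 15.56^2 * 0.0056 = 242.11 * 0.0056 = 1.356 W

1.356 W


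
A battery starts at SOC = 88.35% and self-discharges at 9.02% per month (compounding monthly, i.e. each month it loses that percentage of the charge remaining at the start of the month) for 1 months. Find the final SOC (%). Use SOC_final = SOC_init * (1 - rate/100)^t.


Monthly retention factor = 1 - 9.02/100 = 0.9098
Over 1 months: factor^1 = 0.9098
SOC_final = 88.35 * 0.9098 = 80.38%

80.38%


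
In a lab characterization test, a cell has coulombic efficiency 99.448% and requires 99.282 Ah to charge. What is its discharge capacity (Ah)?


Q_dis = eta/100 * Q_chg = 99.448/100 * 99.282 = 98.73 Ah

98.73 Ah


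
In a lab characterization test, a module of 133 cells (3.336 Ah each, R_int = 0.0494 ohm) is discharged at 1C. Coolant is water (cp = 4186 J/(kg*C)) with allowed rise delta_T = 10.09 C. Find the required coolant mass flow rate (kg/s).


Step 1: I = 1 * 3.336 = 3.336 A
Step 2: Q_cell = I^2 * R = 3.336^2 * 0.0494 = 0.54977 W
Step 3: Q_total = 133 * 0.54977 = 73.119 W
Step 4: m_dot = Q_total / (cp * dT) = 73.119 / (4186 * 10.09) = 0.001731 kg/s

0.001731 kg/s


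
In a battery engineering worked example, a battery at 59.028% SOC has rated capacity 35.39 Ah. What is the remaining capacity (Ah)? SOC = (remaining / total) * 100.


remaining = SOC / 100 * total = 59.028 / 100 * 35.39 = 20.89 Ah

20.89 Ah


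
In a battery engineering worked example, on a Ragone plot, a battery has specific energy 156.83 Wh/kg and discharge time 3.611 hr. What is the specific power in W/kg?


P_specific = E / t = 156.83 / 3.611 = 43.43 W/kg

43.43 W/kg


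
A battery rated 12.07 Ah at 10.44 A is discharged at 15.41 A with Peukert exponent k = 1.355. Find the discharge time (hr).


t_rated = C / I_rated = 12.07 / 10.44 = 1.1561 hr
(I_rated/I)^k = (0.67748)^1.355 = 0.59002
t = t_rated * (I_rated/I)^k = 1.1561 * 0.59002 = 0.6821 hr

0.6821 hr


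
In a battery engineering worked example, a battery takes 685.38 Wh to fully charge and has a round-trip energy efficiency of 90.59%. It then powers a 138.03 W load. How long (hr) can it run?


Step 1: E_discharge = eta/100 * E_charge = 90.59/100 * 685.38 = 620.89 Wh
Step 2: t = E_discharge / P = 620.89 / 138.03 = 4.498 hr

4.498 hr


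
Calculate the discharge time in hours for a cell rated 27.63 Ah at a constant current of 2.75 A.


Runtime = 27.63 Ah / 2.75 A = 10.05 hr

10.05 hr


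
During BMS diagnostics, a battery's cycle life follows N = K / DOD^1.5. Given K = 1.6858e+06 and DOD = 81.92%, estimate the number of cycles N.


DOD^1.5 = 741.46
N = K / DOD^1.5 = 1.6858e+06 / 741.46 = 2274

2274 cycles


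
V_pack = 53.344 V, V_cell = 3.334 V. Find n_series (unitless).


n = V_pack / V_cell = 53.344 / 3.334 = 16

16


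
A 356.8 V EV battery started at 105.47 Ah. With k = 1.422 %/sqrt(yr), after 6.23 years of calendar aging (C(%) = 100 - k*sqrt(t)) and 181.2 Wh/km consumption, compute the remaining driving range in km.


Step 1: capacity retention = 100 - 1.422 * sqrt(6.23) = 100 - 1.422 * 2.496 = 96.451%
Step 2: C_now = 105.47 * 96.451/100 = 101.73 Ah
Step 3: E_pack = V * C_now = 356.8 * 101.73 = 36297 Wh
Step 4: range = E_pack / consumption = 36297 / 181.2 = 200.3 km

200.3 km


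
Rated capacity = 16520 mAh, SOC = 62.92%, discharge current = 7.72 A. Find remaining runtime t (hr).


Convert: C_total = 16520 mAh = 16.52 Ah
Step 1: remaining = SOC/100 * C_total = 62.92/100 * 16.52 = 10.394 Ah
Step 2: t = remaining / I = 10.394 / 7.72 = 1.346 hr

1.346 hr


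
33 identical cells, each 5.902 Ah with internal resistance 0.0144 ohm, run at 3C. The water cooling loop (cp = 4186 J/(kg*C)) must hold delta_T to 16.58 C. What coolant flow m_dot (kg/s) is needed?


Step 1: I = 3 * 5.902 = 17.706 A
Step 2: Q_cell = I^2 * R = 17.706^2 * 0.0144 = 4.5144 W
Step 3: Q_total = 33 * 4.5144 = 148.98 W
Step 4: m_dot = Q_total / (cp * dT) = 148.98 / (4186 * 16.58) = 0.002147 kg/s

0.002147 kg/s


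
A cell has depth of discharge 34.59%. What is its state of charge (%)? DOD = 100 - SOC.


SOC = 100 - DOD = 100 - 34.59 = 65.41%

65.41%


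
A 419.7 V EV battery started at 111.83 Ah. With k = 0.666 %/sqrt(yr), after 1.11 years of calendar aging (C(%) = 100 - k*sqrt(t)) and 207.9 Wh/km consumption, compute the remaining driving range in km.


Step 1: capacity retention = 100 - 0.666 * sqrt(1.11) = 100 - 0.666 * 1.0536 = 99.298%
Step 2: C_now = 111.83 * 99.298/100 = 111.04 Ah
Step 3: E_pack = V * C_now = 419.7 * 111.04 = 46603 Wh
Step 4: range = E_pack / consumption = 46603 / 207.9 = 224.2 km

224.2 km


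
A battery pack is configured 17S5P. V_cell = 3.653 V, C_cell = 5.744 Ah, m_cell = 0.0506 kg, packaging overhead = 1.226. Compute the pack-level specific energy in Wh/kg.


Step 1: V_pack = 17 * 3.653 = 62.101 V
Step 2: C_pack = 5 * 5.744 = 28.72 Ah
Step 3: E_pack = V_pack * C_pack = 62.101 * 28.72 = 1783.5 Wh
Step 4: m_pack = 17 * 5 * 0.0506 * 1.226 = 5.273 kg
Step 5: ED = E_pack / m_pack = 1783.5 / 5.273 = 338.2 Wh/kg

338.2 Wh/kg


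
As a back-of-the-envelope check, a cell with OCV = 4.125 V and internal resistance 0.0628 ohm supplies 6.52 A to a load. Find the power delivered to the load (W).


Step 1: V_terminal = OCV - I*R = 4.125 - 6.52 * 0.0628 = 3.7155 V
Step 2: P_out = V_terminal * I = 3.7155 * 6.52 = 24.23 W

24.23 W


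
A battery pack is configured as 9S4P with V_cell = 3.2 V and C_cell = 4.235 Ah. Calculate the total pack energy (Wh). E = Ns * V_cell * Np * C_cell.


V_pack = 9 * 3.2 = 28.8 V
C_pack = 4 * 4.235 = 16.94 Ah
E = V_pack * C_pack = 28.8 * 16.94 = 487.9 Wh

487.9 Wh


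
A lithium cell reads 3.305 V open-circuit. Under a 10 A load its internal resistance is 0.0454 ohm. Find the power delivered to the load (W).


Step 1: V_terminal = OCV - I*R = 3.305 - 10 * 0.0454 = 2.851 V
Step 2: P_out = V_terminal * I = 2.851 * 10 = 28.51 W

28.51 W


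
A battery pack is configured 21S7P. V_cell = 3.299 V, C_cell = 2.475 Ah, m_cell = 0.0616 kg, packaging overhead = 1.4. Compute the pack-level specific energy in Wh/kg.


Step 1: V_pack = 21 * 3.299 = 69.279 V
Step 2: C_pack = 7 * 2.475 = 17.325 Ah
Step 3: E_pack = V_pack * C_pack = 69.279 * 17.325 = 1200.3 Wh
Step 4: m_pack = 21 * 7 * 0.0616 * 1.4 = 12.677 kg
Step 5: ED = E_pack / m_pack = 1200.3 / 12.677 = 94.68 Wh/kg

94.68 Wh/kg


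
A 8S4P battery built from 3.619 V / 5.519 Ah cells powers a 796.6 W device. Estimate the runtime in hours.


Step 1: E_pack = Ns * V_cell * Np * C_cell = 8 * 3.619 * 4 * 5.519 = 639.14 Wh
Step 2: t = E_pack / P = 639.14 / 796.6 = 0.8023 hr

0.8023 hr


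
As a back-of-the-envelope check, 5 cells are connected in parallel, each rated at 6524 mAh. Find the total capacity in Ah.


Convert: C_cell = 6524 mAh = 6.524 Ah
C_total = 5 * 6.524 = 32.62 Ah

32.62 Ah


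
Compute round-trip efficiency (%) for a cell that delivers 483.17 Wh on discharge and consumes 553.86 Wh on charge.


eta_e = E_dis / E_chg * 100 = 483.17 / 553.86 * 100 = 87.24%

87.24%


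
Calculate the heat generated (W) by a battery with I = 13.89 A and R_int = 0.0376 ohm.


Q = I^2 * R = 13.89^2 * 0.0376 = 7.254 W

7.254 W


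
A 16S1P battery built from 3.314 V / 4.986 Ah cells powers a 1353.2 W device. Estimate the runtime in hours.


Step 1: E_pack = Ns * V_cell * Np * C_cell = 16 * 3.314 * 1 * 4.986 = 264.38 Wh
Step 2: t = E_pack / P = 264.38 / 1353.2 = 0.1954 hr

0.1954 hr


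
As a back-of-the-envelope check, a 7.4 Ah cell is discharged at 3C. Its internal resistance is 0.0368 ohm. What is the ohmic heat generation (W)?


Step 1: I = C_rate * capacity = 3 * 7.4 = 22.2 A
Step 2: Q = I^2 * R = 22.2^2 * 0.0368 = 492.84 * 0.0368 = 18.14 W

18.14 W


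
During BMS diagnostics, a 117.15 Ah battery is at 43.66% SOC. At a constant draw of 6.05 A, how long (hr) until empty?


Step 1: remaining = SOC/100 * C_total = 43.66/100 * 117.15 = 51.148 Ah
Step 2: t = remaining / I = 51.148 / 6.05 = 8.454 hr

8.454 hr


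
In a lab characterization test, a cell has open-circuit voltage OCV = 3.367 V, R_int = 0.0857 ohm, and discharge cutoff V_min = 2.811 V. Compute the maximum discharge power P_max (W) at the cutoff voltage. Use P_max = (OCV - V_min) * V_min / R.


dV = OCV - V_min = 0.556 V (so I_max = dV / R)
P_max = dV * V_min / R = 0.556 * 2.811 / 0.0857 = 18.24 W

18.24 W


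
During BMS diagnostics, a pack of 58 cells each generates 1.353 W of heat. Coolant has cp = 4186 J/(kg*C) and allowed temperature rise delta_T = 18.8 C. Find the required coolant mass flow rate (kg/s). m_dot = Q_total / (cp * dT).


Step 1: Total heat Q = 58 * 1.353 W = 78.474 W
Step 2: denom = cp * dT = 4186 * 18.8 = 78697
Step 3: m_dot = 78.474 / 78697 = 9.972e-04 kg/s

9.972e-04 kg/s


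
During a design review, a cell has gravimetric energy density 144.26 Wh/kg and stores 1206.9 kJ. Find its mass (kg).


Convert: E = 1206.9 kJ = 335.25 Wh
m = E / ED = 335.25 / 144.26 = 2.324 kg

2.324 kg


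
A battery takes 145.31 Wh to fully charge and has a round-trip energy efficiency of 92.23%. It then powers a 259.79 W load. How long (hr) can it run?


Step 1: E_discharge = eta/100 * E_charge = 92.23/100 * 145.31 = 134.02 Wh
Step 2: t = E_discharge / P = 134.02 / 259.79 = 0.5159 hr

0.5159 hr


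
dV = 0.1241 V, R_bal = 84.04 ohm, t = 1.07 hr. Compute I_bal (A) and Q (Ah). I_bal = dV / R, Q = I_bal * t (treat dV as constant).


I_bal = dV / R = 0.1241 / 84.04 = 0.0014767 A
Q = I_bal * t = 0.0014767 * 1.07 = 0.001580 Ah

I=0.0014767 A, Q=0.001580 Ah


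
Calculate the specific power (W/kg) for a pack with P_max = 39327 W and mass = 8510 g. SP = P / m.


Convert: m = 8510 g = 8.51 kg
SP = P / m = 39327 / 8.51 = 4621 W/kg

4621 W/kg


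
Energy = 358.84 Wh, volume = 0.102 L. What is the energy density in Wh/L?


ED = E / V = 358.84 / 0.102 = 3518 Wh/L

3518 Wh/L


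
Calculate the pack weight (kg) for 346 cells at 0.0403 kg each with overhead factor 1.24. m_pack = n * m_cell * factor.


m_pack = n * m_cell * overhead = 346 * 0.0403 * 1.24 = 17.29 kg

17.29 kg


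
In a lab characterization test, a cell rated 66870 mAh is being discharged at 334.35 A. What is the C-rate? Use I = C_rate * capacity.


Convert: capacity = 66870 mAh = 66.87 Ah
C_rate = I / capacity = 334.35 / 66.87 = 5C

5C


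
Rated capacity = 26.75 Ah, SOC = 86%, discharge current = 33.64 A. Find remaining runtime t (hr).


Step 1: remaining = SOC/100 * C_total = 86/100 * 26.75 = 23.005 Ah
Step 2: t = remaining / I = 23.005 / 33.64 = 0.6839 hr

0.6839 hr


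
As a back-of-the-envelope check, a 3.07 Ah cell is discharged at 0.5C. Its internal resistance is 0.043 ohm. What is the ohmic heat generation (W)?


Step 1: I = C_rate * capacity = 0.5 * 3.07 = 1.535 A
Step 2: Q = I^2 * R = 1.535^2 * 0.043 = 2.3562 * 0.043 = 0.1013 W

0.1013 W


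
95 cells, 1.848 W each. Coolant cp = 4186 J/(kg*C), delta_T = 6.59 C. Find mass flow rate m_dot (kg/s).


Q_total = 95 * 1.848 = 175.56 W
m_dot = Q_total / (cp * dT) = 175.56 / (4186 * 6.59) = 0.006364 kg/s

0.006364 kg/s


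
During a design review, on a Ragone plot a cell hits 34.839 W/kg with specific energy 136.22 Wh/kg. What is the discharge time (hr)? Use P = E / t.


t = E / P = 136.22 / 34.839 = 3.910 hr

3.910 hr


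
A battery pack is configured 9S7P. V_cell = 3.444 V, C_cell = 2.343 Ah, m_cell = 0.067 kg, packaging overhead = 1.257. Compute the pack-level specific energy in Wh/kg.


Step 1: V_pack = 9 * 3.444 = 30.996 V
Step 2: C_pack = 7 * 2.343 = 16.401 Ah
Step 3: E_pack = V_pack * C_pack = 30.996 * 16.401 = 508.37 Wh
Step 4: m_pack = 9 * 7 * 0.067 * 1.257 = 5.3058 kg
Step 5: ED = E_pack / m_pack = 508.37 / 5.3058 = 95.81 Wh/kg

95.81 Wh/kg


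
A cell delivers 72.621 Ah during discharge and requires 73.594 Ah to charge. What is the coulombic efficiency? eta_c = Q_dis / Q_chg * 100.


Coulombic efficiency = 72.621/73.594 * 100% = 98.68%

98.68%


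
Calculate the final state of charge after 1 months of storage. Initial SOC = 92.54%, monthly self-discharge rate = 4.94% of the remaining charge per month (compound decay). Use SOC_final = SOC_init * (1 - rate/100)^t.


decay = (1 - 4.94/100)^1 = 0.9506
SOC_final = 92.54 * 0.9506 = 87.97%

87.97%


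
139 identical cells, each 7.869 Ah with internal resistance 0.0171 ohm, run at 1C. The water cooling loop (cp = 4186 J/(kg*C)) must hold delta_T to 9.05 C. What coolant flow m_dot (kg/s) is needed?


Step 1: I = 1 * 7.869 = 7.869 A
Step 2: Q_cell = I^2 * R = 7.869^2 * 0.0171 = 1.0589 W
Step 3: Q_total = 139 * 1.0589 = 147.19 W
Step 4: m_dot = Q_total / (cp * dT) = 147.19 / (4186 * 9.05) = 0.003885 kg/s

0.003885 kg/s


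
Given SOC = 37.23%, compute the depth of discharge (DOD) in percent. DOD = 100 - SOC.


Complement of SOC: DOD = 100% - 37.23% = 62.77%

62.77%


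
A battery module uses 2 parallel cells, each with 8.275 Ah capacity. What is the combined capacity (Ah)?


Parallel capacities add: 2 * 8.275 Ah = 16.55 Ah

16.55 Ah


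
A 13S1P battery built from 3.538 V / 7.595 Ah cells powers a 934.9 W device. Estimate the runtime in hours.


Step 1: E_pack = Ns * V_cell * Np * C_cell = 13 * 3.538 * 1 * 7.595 = 349.32 Wh
Step 2: t = E_pack / P = 349.32 / 934.9 = 0.3736 hr

0.3736 hr


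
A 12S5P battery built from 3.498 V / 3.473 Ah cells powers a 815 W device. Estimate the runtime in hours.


Step 1: E_pack = Ns * V_cell * Np * C_cell = 12 * 3.498 * 5 * 3.473 = 728.91 Wh
Step 2: t = E_pack / P = 728.91 / 815 = 0.8944 hr

0.8944 hr


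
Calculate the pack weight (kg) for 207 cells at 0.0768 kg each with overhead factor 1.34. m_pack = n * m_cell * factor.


m_pack = n * m_cell * overhead = 207 * 0.0768 * 1.34 = 21.30 kg

21.30 kg


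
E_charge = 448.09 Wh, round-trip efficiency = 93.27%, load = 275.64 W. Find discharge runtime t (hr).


Step 1: E_discharge = eta/100 * E_charge = 93.27/100 * 448.09 = 417.93 Wh
Step 2: t = E_discharge / P = 417.93 / 275.64 = 1.516 hr

1.516 hr


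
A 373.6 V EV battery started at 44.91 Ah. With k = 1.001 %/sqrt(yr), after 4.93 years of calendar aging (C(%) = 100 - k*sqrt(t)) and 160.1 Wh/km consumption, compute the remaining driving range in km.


Step 1: capacity retention = 100 - 1.001 * sqrt(4.93) = 100 - 1.001 * 2.2204 = 97.777%
Step 2: C_now = 44.91 * 97.777/100 = 43.912 Ah
Step 3: E_pack = V * C_now = 373.6 * 43.912 = 16406 Wh
Step 4: range = E_pack / consumption = 16406 / 160.1 = 102.5 km

102.5 km


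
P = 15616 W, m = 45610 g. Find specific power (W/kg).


Convert: m = 45610 g = 45.61 kg
Specific power = 15616 W / 45.61 kg = 342.4 W/kg

342.4 W/kg


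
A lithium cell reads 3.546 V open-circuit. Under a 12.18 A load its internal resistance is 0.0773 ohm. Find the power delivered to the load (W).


Step 1: V_terminal = OCV - I*R = 3.546 - 12.18 * 0.0773 = 2.6045 V
Step 2: P_out = V_terminal * I = 2.6045 * 12.18 = 31.72 W

31.72 W


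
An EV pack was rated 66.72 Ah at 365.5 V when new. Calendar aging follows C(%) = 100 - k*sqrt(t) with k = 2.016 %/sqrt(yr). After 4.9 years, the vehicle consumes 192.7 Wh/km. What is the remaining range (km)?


Step 1: capacity retention = 100 - 2.016 * sqrt(4.9) = 100 - 2.016 * 2.2136 = 95.537%
Step 2: C_now = 66.72 * 95.537/100 = 63.742 Ah
Step 3: E_pack = V * C_now = 365.5 * 63.742 = 23298 Wh
Step 4: range = E_pack / consumption = 23298 / 192.7 = 120.9 km

120.9 km


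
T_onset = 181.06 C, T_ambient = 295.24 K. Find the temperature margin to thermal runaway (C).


Convert: T_ambient = 295.24 K = 22.09 C
margin = 181.06 - 22.09 = 158.97 C

158.97 C


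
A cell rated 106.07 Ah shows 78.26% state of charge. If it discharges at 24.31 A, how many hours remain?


Step 1: remaining = SOC/100 * C_total = 78.26/100 * 106.07 = 83.01 Ah
Step 2: t = remaining / I = 83.01 / 24.31 = 3.415 hr

3.415 hr


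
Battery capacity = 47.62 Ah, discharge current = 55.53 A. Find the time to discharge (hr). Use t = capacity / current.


t = capacity / current = 47.62 / 55.53 = 0.8576 hr

0.8576 hr


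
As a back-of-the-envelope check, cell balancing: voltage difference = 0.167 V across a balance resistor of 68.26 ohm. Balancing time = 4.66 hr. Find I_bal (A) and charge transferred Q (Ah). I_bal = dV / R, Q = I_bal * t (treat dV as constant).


First, Ohm's law: I_bal = 0.167 V / 68.26 ohm = 0.0024465 A
Then Q = I * t = 0.0024465 A * 4.66 hr = 0.01140 Ah

I=0.0024465 A, Q=0.01140 Ah


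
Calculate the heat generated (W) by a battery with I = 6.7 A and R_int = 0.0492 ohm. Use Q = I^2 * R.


I^2 = 44.89
Q = 44.89 * 0.0492 = 2.209 W

2.209 W


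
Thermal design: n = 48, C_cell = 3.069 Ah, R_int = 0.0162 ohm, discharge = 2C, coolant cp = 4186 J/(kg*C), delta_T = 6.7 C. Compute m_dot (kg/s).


Step 1: I = 2 * 3.069 = 6.138 A
Step 2: Q_cell = I^2 * R = 6.138^2 * 0.0162 = 0.61034 W
Step 3: Q_total = 48 * 0.61034 = 29.296 W
Step 4: m_dot = Q_total / (cp * dT) = 29.296 / (4186 * 6.7) = 0.001045 kg/s

0.001045 kg/s


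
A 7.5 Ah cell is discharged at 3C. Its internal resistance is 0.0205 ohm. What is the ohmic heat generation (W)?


Step 1: I = C_rate * capacity = 3 * 7.5 = 22.5 A
Step 2: Q = I^2 * R = 22.5^2 * 0.0205 = 506.25 * 0.0205 = 10.38 W

10.38 W


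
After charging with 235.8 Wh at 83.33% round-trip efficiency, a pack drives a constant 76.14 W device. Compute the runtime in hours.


Step 1: E_discharge = eta/100 * E_charge = 83.33/100 * 235.8 = 196.49 Wh
Step 2: t = E_discharge / P = 196.49 / 76.14 = 2.581 hr

2.581 hr


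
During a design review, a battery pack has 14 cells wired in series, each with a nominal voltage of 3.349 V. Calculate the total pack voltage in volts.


With 14 cells in series at 3.349 V each, V_pack = 46.886 V

46.886 V


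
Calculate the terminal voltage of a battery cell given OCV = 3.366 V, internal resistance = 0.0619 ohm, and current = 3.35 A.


V = OCV - I*R = 3.366 - 3.35 * 0.0619 = 3.159 V

3.159 V


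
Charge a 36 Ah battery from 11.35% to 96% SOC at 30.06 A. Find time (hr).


delta_Ah = 36 * (96 - 11.35) / 100 = 30.474 Ah
t = delta_Ah / I = 30.474 / 30.06 = 1.014 hr

1.014 hr


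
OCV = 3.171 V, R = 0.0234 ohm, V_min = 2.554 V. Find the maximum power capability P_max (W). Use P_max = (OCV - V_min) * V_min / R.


dV = OCV - V_min = 0.617 V (so I_max = dV / R)
P_max = dV * V_min / R = 0.617 * 2.554 / 0.0234 = 67.34 W

67.34 W


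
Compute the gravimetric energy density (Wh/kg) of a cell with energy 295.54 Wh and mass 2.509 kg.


ED = E / m = 295.54 / 2.509 = 117.8 Wh/kg

117.8 Wh/kg


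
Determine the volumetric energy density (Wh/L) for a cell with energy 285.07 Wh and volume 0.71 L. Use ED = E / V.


ED = E / V = 285.07 / 0.71 = 401.5 Wh/L

401.5 Wh/L


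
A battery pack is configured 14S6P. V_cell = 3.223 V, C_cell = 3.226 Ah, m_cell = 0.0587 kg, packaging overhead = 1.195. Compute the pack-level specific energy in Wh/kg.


Step 1: V_pack = 14 * 3.223 = 45.122 V
Step 2: C_pack = 6 * 3.226 = 19.356 Ah
Step 3: E_pack = V_pack * C_pack = 45.122 * 19.356 = 873.38 Wh
Step 4: m_pack = 14 * 6 * 0.0587 * 1.195 = 5.8923 kg
Step 5: ED = E_pack / m_pack = 873.38 / 5.8923 = 148.2 Wh/kg

148.2 Wh/kg


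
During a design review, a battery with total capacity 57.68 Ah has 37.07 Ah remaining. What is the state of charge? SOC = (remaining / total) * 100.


SOC = (remaining / total) * 100 = (37.07 / 57.68) * 100 = 64.27%

64.27%


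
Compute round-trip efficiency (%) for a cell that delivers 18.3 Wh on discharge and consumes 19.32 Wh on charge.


eta_e = E_dis / E_chg * 100 = 18.3 / 19.32 * 100 = 94.72%

94.72%


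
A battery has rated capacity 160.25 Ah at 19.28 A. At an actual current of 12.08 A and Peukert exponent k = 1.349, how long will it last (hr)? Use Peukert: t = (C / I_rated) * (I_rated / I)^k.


Step 1: t_rated = C / I_rated = 160.25 / 19.28 = 8.3117 hr
Step 2: ratio = 19.28 / 12.08 = 1.596
Step 3: ratio^k = 1.596^1.349 = 1.8788
Step 4: t = t_rated * ratio^k = 8.3117 * 1.8788 = 15.62 hr

15.62 hr


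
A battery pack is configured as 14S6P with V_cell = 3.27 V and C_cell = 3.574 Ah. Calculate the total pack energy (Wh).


E = Ns * Vcell * Np * Ccell = 14 * 3.27 * 6 * 3.574 = 981.7 Wh

981.7 Wh


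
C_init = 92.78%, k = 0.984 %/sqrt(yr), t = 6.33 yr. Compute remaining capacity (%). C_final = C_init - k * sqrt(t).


Step 1: sqrt(6.33 yr) = 2.5159
Step 2: drop = 0.984 * 2.5159 = 2.4756
Step 3: C_final = 92.78 - 2.4756 = 90.30%

90.30%
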